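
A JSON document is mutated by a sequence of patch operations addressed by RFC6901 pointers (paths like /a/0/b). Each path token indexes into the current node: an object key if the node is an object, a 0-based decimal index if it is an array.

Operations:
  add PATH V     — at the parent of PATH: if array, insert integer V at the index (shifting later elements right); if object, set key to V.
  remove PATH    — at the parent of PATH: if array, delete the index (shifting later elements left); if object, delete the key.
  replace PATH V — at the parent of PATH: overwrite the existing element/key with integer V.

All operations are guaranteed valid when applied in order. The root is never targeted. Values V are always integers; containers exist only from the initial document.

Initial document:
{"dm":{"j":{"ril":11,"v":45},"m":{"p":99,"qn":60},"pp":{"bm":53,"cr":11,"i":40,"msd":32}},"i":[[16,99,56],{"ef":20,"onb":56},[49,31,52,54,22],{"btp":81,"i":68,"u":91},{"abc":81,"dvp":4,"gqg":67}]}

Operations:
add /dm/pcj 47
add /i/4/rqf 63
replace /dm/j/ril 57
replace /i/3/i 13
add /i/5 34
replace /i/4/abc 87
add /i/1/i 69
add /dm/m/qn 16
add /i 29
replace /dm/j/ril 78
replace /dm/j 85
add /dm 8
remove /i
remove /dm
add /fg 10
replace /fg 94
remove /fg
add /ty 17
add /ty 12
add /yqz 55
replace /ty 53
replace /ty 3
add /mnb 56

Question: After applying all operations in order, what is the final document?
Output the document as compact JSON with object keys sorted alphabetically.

Answer: {"mnb":56,"ty":3,"yqz":55}

Derivation:
After op 1 (add /dm/pcj 47): {"dm":{"j":{"ril":11,"v":45},"m":{"p":99,"qn":60},"pcj":47,"pp":{"bm":53,"cr":11,"i":40,"msd":32}},"i":[[16,99,56],{"ef":20,"onb":56},[49,31,52,54,22],{"btp":81,"i":68,"u":91},{"abc":81,"dvp":4,"gqg":67}]}
After op 2 (add /i/4/rqf 63): {"dm":{"j":{"ril":11,"v":45},"m":{"p":99,"qn":60},"pcj":47,"pp":{"bm":53,"cr":11,"i":40,"msd":32}},"i":[[16,99,56],{"ef":20,"onb":56},[49,31,52,54,22],{"btp":81,"i":68,"u":91},{"abc":81,"dvp":4,"gqg":67,"rqf":63}]}
After op 3 (replace /dm/j/ril 57): {"dm":{"j":{"ril":57,"v":45},"m":{"p":99,"qn":60},"pcj":47,"pp":{"bm":53,"cr":11,"i":40,"msd":32}},"i":[[16,99,56],{"ef":20,"onb":56},[49,31,52,54,22],{"btp":81,"i":68,"u":91},{"abc":81,"dvp":4,"gqg":67,"rqf":63}]}
After op 4 (replace /i/3/i 13): {"dm":{"j":{"ril":57,"v":45},"m":{"p":99,"qn":60},"pcj":47,"pp":{"bm":53,"cr":11,"i":40,"msd":32}},"i":[[16,99,56],{"ef":20,"onb":56},[49,31,52,54,22],{"btp":81,"i":13,"u":91},{"abc":81,"dvp":4,"gqg":67,"rqf":63}]}
After op 5 (add /i/5 34): {"dm":{"j":{"ril":57,"v":45},"m":{"p":99,"qn":60},"pcj":47,"pp":{"bm":53,"cr":11,"i":40,"msd":32}},"i":[[16,99,56],{"ef":20,"onb":56},[49,31,52,54,22],{"btp":81,"i":13,"u":91},{"abc":81,"dvp":4,"gqg":67,"rqf":63},34]}
After op 6 (replace /i/4/abc 87): {"dm":{"j":{"ril":57,"v":45},"m":{"p":99,"qn":60},"pcj":47,"pp":{"bm":53,"cr":11,"i":40,"msd":32}},"i":[[16,99,56],{"ef":20,"onb":56},[49,31,52,54,22],{"btp":81,"i":13,"u":91},{"abc":87,"dvp":4,"gqg":67,"rqf":63},34]}
After op 7 (add /i/1/i 69): {"dm":{"j":{"ril":57,"v":45},"m":{"p":99,"qn":60},"pcj":47,"pp":{"bm":53,"cr":11,"i":40,"msd":32}},"i":[[16,99,56],{"ef":20,"i":69,"onb":56},[49,31,52,54,22],{"btp":81,"i":13,"u":91},{"abc":87,"dvp":4,"gqg":67,"rqf":63},34]}
After op 8 (add /dm/m/qn 16): {"dm":{"j":{"ril":57,"v":45},"m":{"p":99,"qn":16},"pcj":47,"pp":{"bm":53,"cr":11,"i":40,"msd":32}},"i":[[16,99,56],{"ef":20,"i":69,"onb":56},[49,31,52,54,22],{"btp":81,"i":13,"u":91},{"abc":87,"dvp":4,"gqg":67,"rqf":63},34]}
After op 9 (add /i 29): {"dm":{"j":{"ril":57,"v":45},"m":{"p":99,"qn":16},"pcj":47,"pp":{"bm":53,"cr":11,"i":40,"msd":32}},"i":29}
After op 10 (replace /dm/j/ril 78): {"dm":{"j":{"ril":78,"v":45},"m":{"p":99,"qn":16},"pcj":47,"pp":{"bm":53,"cr":11,"i":40,"msd":32}},"i":29}
After op 11 (replace /dm/j 85): {"dm":{"j":85,"m":{"p":99,"qn":16},"pcj":47,"pp":{"bm":53,"cr":11,"i":40,"msd":32}},"i":29}
After op 12 (add /dm 8): {"dm":8,"i":29}
After op 13 (remove /i): {"dm":8}
After op 14 (remove /dm): {}
After op 15 (add /fg 10): {"fg":10}
After op 16 (replace /fg 94): {"fg":94}
After op 17 (remove /fg): {}
After op 18 (add /ty 17): {"ty":17}
After op 19 (add /ty 12): {"ty":12}
After op 20 (add /yqz 55): {"ty":12,"yqz":55}
After op 21 (replace /ty 53): {"ty":53,"yqz":55}
After op 22 (replace /ty 3): {"ty":3,"yqz":55}
After op 23 (add /mnb 56): {"mnb":56,"ty":3,"yqz":55}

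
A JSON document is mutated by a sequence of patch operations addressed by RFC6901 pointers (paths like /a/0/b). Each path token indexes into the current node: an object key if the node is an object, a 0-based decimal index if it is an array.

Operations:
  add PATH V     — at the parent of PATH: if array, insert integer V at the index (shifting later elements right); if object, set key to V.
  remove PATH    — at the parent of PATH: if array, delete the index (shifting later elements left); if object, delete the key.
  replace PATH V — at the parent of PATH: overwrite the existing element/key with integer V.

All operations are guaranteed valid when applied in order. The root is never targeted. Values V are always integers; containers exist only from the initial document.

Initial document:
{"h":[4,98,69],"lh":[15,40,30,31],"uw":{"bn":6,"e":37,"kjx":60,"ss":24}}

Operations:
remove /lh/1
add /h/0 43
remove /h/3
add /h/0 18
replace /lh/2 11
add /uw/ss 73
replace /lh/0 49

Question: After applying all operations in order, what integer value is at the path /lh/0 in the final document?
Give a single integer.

After op 1 (remove /lh/1): {"h":[4,98,69],"lh":[15,30,31],"uw":{"bn":6,"e":37,"kjx":60,"ss":24}}
After op 2 (add /h/0 43): {"h":[43,4,98,69],"lh":[15,30,31],"uw":{"bn":6,"e":37,"kjx":60,"ss":24}}
After op 3 (remove /h/3): {"h":[43,4,98],"lh":[15,30,31],"uw":{"bn":6,"e":37,"kjx":60,"ss":24}}
After op 4 (add /h/0 18): {"h":[18,43,4,98],"lh":[15,30,31],"uw":{"bn":6,"e":37,"kjx":60,"ss":24}}
After op 5 (replace /lh/2 11): {"h":[18,43,4,98],"lh":[15,30,11],"uw":{"bn":6,"e":37,"kjx":60,"ss":24}}
After op 6 (add /uw/ss 73): {"h":[18,43,4,98],"lh":[15,30,11],"uw":{"bn":6,"e":37,"kjx":60,"ss":73}}
After op 7 (replace /lh/0 49): {"h":[18,43,4,98],"lh":[49,30,11],"uw":{"bn":6,"e":37,"kjx":60,"ss":73}}
Value at /lh/0: 49

Answer: 49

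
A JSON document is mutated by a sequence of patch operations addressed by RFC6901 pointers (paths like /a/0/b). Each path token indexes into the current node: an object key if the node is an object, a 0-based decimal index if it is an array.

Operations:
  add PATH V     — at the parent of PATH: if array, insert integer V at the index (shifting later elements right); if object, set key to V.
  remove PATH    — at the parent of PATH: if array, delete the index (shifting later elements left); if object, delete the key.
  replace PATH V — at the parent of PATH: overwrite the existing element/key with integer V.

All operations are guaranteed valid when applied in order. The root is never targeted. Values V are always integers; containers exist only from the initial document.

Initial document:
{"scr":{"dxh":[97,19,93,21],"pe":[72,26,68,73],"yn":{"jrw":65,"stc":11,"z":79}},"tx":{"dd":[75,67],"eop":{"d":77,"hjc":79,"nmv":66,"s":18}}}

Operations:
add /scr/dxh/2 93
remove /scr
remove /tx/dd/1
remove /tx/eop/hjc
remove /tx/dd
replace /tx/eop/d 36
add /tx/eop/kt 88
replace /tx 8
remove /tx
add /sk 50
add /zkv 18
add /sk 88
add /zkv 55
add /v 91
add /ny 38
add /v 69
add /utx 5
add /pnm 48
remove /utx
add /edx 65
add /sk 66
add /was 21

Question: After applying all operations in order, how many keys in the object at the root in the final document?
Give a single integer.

After op 1 (add /scr/dxh/2 93): {"scr":{"dxh":[97,19,93,93,21],"pe":[72,26,68,73],"yn":{"jrw":65,"stc":11,"z":79}},"tx":{"dd":[75,67],"eop":{"d":77,"hjc":79,"nmv":66,"s":18}}}
After op 2 (remove /scr): {"tx":{"dd":[75,67],"eop":{"d":77,"hjc":79,"nmv":66,"s":18}}}
After op 3 (remove /tx/dd/1): {"tx":{"dd":[75],"eop":{"d":77,"hjc":79,"nmv":66,"s":18}}}
After op 4 (remove /tx/eop/hjc): {"tx":{"dd":[75],"eop":{"d":77,"nmv":66,"s":18}}}
After op 5 (remove /tx/dd): {"tx":{"eop":{"d":77,"nmv":66,"s":18}}}
After op 6 (replace /tx/eop/d 36): {"tx":{"eop":{"d":36,"nmv":66,"s":18}}}
After op 7 (add /tx/eop/kt 88): {"tx":{"eop":{"d":36,"kt":88,"nmv":66,"s":18}}}
After op 8 (replace /tx 8): {"tx":8}
After op 9 (remove /tx): {}
After op 10 (add /sk 50): {"sk":50}
After op 11 (add /zkv 18): {"sk":50,"zkv":18}
After op 12 (add /sk 88): {"sk":88,"zkv":18}
After op 13 (add /zkv 55): {"sk":88,"zkv":55}
After op 14 (add /v 91): {"sk":88,"v":91,"zkv":55}
After op 15 (add /ny 38): {"ny":38,"sk":88,"v":91,"zkv":55}
After op 16 (add /v 69): {"ny":38,"sk":88,"v":69,"zkv":55}
After op 17 (add /utx 5): {"ny":38,"sk":88,"utx":5,"v":69,"zkv":55}
After op 18 (add /pnm 48): {"ny":38,"pnm":48,"sk":88,"utx":5,"v":69,"zkv":55}
After op 19 (remove /utx): {"ny":38,"pnm":48,"sk":88,"v":69,"zkv":55}
After op 20 (add /edx 65): {"edx":65,"ny":38,"pnm":48,"sk":88,"v":69,"zkv":55}
After op 21 (add /sk 66): {"edx":65,"ny":38,"pnm":48,"sk":66,"v":69,"zkv":55}
After op 22 (add /was 21): {"edx":65,"ny":38,"pnm":48,"sk":66,"v":69,"was":21,"zkv":55}
Size at the root: 7

Answer: 7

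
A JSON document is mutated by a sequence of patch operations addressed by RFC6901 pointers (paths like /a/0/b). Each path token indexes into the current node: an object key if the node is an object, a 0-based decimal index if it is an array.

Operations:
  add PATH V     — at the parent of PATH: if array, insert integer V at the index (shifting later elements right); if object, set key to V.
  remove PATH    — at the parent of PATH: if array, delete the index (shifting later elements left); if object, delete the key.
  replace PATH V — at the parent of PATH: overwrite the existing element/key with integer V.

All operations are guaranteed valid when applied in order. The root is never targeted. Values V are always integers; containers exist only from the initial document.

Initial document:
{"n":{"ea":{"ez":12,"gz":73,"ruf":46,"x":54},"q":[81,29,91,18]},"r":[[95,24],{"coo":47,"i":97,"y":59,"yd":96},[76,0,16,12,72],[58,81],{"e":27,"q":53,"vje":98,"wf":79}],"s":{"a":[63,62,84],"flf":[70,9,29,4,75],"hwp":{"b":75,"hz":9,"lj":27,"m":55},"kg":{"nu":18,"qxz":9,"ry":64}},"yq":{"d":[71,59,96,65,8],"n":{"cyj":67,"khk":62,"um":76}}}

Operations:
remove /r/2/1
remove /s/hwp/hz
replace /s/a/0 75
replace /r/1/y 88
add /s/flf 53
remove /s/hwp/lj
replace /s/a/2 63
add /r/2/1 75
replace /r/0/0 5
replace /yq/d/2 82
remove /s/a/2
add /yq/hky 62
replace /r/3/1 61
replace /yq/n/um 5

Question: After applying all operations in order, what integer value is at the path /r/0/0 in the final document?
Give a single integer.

Answer: 5

Derivation:
After op 1 (remove /r/2/1): {"n":{"ea":{"ez":12,"gz":73,"ruf":46,"x":54},"q":[81,29,91,18]},"r":[[95,24],{"coo":47,"i":97,"y":59,"yd":96},[76,16,12,72],[58,81],{"e":27,"q":53,"vje":98,"wf":79}],"s":{"a":[63,62,84],"flf":[70,9,29,4,75],"hwp":{"b":75,"hz":9,"lj":27,"m":55},"kg":{"nu":18,"qxz":9,"ry":64}},"yq":{"d":[71,59,96,65,8],"n":{"cyj":67,"khk":62,"um":76}}}
After op 2 (remove /s/hwp/hz): {"n":{"ea":{"ez":12,"gz":73,"ruf":46,"x":54},"q":[81,29,91,18]},"r":[[95,24],{"coo":47,"i":97,"y":59,"yd":96},[76,16,12,72],[58,81],{"e":27,"q":53,"vje":98,"wf":79}],"s":{"a":[63,62,84],"flf":[70,9,29,4,75],"hwp":{"b":75,"lj":27,"m":55},"kg":{"nu":18,"qxz":9,"ry":64}},"yq":{"d":[71,59,96,65,8],"n":{"cyj":67,"khk":62,"um":76}}}
After op 3 (replace /s/a/0 75): {"n":{"ea":{"ez":12,"gz":73,"ruf":46,"x":54},"q":[81,29,91,18]},"r":[[95,24],{"coo":47,"i":97,"y":59,"yd":96},[76,16,12,72],[58,81],{"e":27,"q":53,"vje":98,"wf":79}],"s":{"a":[75,62,84],"flf":[70,9,29,4,75],"hwp":{"b":75,"lj":27,"m":55},"kg":{"nu":18,"qxz":9,"ry":64}},"yq":{"d":[71,59,96,65,8],"n":{"cyj":67,"khk":62,"um":76}}}
After op 4 (replace /r/1/y 88): {"n":{"ea":{"ez":12,"gz":73,"ruf":46,"x":54},"q":[81,29,91,18]},"r":[[95,24],{"coo":47,"i":97,"y":88,"yd":96},[76,16,12,72],[58,81],{"e":27,"q":53,"vje":98,"wf":79}],"s":{"a":[75,62,84],"flf":[70,9,29,4,75],"hwp":{"b":75,"lj":27,"m":55},"kg":{"nu":18,"qxz":9,"ry":64}},"yq":{"d":[71,59,96,65,8],"n":{"cyj":67,"khk":62,"um":76}}}
After op 5 (add /s/flf 53): {"n":{"ea":{"ez":12,"gz":73,"ruf":46,"x":54},"q":[81,29,91,18]},"r":[[95,24],{"coo":47,"i":97,"y":88,"yd":96},[76,16,12,72],[58,81],{"e":27,"q":53,"vje":98,"wf":79}],"s":{"a":[75,62,84],"flf":53,"hwp":{"b":75,"lj":27,"m":55},"kg":{"nu":18,"qxz":9,"ry":64}},"yq":{"d":[71,59,96,65,8],"n":{"cyj":67,"khk":62,"um":76}}}
After op 6 (remove /s/hwp/lj): {"n":{"ea":{"ez":12,"gz":73,"ruf":46,"x":54},"q":[81,29,91,18]},"r":[[95,24],{"coo":47,"i":97,"y":88,"yd":96},[76,16,12,72],[58,81],{"e":27,"q":53,"vje":98,"wf":79}],"s":{"a":[75,62,84],"flf":53,"hwp":{"b":75,"m":55},"kg":{"nu":18,"qxz":9,"ry":64}},"yq":{"d":[71,59,96,65,8],"n":{"cyj":67,"khk":62,"um":76}}}
After op 7 (replace /s/a/2 63): {"n":{"ea":{"ez":12,"gz":73,"ruf":46,"x":54},"q":[81,29,91,18]},"r":[[95,24],{"coo":47,"i":97,"y":88,"yd":96},[76,16,12,72],[58,81],{"e":27,"q":53,"vje":98,"wf":79}],"s":{"a":[75,62,63],"flf":53,"hwp":{"b":75,"m":55},"kg":{"nu":18,"qxz":9,"ry":64}},"yq":{"d":[71,59,96,65,8],"n":{"cyj":67,"khk":62,"um":76}}}
After op 8 (add /r/2/1 75): {"n":{"ea":{"ez":12,"gz":73,"ruf":46,"x":54},"q":[81,29,91,18]},"r":[[95,24],{"coo":47,"i":97,"y":88,"yd":96},[76,75,16,12,72],[58,81],{"e":27,"q":53,"vje":98,"wf":79}],"s":{"a":[75,62,63],"flf":53,"hwp":{"b":75,"m":55},"kg":{"nu":18,"qxz":9,"ry":64}},"yq":{"d":[71,59,96,65,8],"n":{"cyj":67,"khk":62,"um":76}}}
After op 9 (replace /r/0/0 5): {"n":{"ea":{"ez":12,"gz":73,"ruf":46,"x":54},"q":[81,29,91,18]},"r":[[5,24],{"coo":47,"i":97,"y":88,"yd":96},[76,75,16,12,72],[58,81],{"e":27,"q":53,"vje":98,"wf":79}],"s":{"a":[75,62,63],"flf":53,"hwp":{"b":75,"m":55},"kg":{"nu":18,"qxz":9,"ry":64}},"yq":{"d":[71,59,96,65,8],"n":{"cyj":67,"khk":62,"um":76}}}
After op 10 (replace /yq/d/2 82): {"n":{"ea":{"ez":12,"gz":73,"ruf":46,"x":54},"q":[81,29,91,18]},"r":[[5,24],{"coo":47,"i":97,"y":88,"yd":96},[76,75,16,12,72],[58,81],{"e":27,"q":53,"vje":98,"wf":79}],"s":{"a":[75,62,63],"flf":53,"hwp":{"b":75,"m":55},"kg":{"nu":18,"qxz":9,"ry":64}},"yq":{"d":[71,59,82,65,8],"n":{"cyj":67,"khk":62,"um":76}}}
After op 11 (remove /s/a/2): {"n":{"ea":{"ez":12,"gz":73,"ruf":46,"x":54},"q":[81,29,91,18]},"r":[[5,24],{"coo":47,"i":97,"y":88,"yd":96},[76,75,16,12,72],[58,81],{"e":27,"q":53,"vje":98,"wf":79}],"s":{"a":[75,62],"flf":53,"hwp":{"b":75,"m":55},"kg":{"nu":18,"qxz":9,"ry":64}},"yq":{"d":[71,59,82,65,8],"n":{"cyj":67,"khk":62,"um":76}}}
After op 12 (add /yq/hky 62): {"n":{"ea":{"ez":12,"gz":73,"ruf":46,"x":54},"q":[81,29,91,18]},"r":[[5,24],{"coo":47,"i":97,"y":88,"yd":96},[76,75,16,12,72],[58,81],{"e":27,"q":53,"vje":98,"wf":79}],"s":{"a":[75,62],"flf":53,"hwp":{"b":75,"m":55},"kg":{"nu":18,"qxz":9,"ry":64}},"yq":{"d":[71,59,82,65,8],"hky":62,"n":{"cyj":67,"khk":62,"um":76}}}
After op 13 (replace /r/3/1 61): {"n":{"ea":{"ez":12,"gz":73,"ruf":46,"x":54},"q":[81,29,91,18]},"r":[[5,24],{"coo":47,"i":97,"y":88,"yd":96},[76,75,16,12,72],[58,61],{"e":27,"q":53,"vje":98,"wf":79}],"s":{"a":[75,62],"flf":53,"hwp":{"b":75,"m":55},"kg":{"nu":18,"qxz":9,"ry":64}},"yq":{"d":[71,59,82,65,8],"hky":62,"n":{"cyj":67,"khk":62,"um":76}}}
After op 14 (replace /yq/n/um 5): {"n":{"ea":{"ez":12,"gz":73,"ruf":46,"x":54},"q":[81,29,91,18]},"r":[[5,24],{"coo":47,"i":97,"y":88,"yd":96},[76,75,16,12,72],[58,61],{"e":27,"q":53,"vje":98,"wf":79}],"s":{"a":[75,62],"flf":53,"hwp":{"b":75,"m":55},"kg":{"nu":18,"qxz":9,"ry":64}},"yq":{"d":[71,59,82,65,8],"hky":62,"n":{"cyj":67,"khk":62,"um":5}}}
Value at /r/0/0: 5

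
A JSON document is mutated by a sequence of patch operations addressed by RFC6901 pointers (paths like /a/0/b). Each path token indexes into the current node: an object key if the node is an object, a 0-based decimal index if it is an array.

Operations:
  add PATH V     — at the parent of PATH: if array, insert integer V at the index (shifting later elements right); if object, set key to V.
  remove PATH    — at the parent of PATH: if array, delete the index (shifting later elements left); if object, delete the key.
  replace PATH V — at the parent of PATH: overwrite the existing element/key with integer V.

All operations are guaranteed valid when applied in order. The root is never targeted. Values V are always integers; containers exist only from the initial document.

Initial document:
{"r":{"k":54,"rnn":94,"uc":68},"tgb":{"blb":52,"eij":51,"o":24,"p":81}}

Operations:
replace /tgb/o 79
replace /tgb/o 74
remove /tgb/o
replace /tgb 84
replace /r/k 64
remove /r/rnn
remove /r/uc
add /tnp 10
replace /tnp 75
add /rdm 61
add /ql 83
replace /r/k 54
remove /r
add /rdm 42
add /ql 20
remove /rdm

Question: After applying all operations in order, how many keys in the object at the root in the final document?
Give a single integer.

Answer: 3

Derivation:
After op 1 (replace /tgb/o 79): {"r":{"k":54,"rnn":94,"uc":68},"tgb":{"blb":52,"eij":51,"o":79,"p":81}}
After op 2 (replace /tgb/o 74): {"r":{"k":54,"rnn":94,"uc":68},"tgb":{"blb":52,"eij":51,"o":74,"p":81}}
After op 3 (remove /tgb/o): {"r":{"k":54,"rnn":94,"uc":68},"tgb":{"blb":52,"eij":51,"p":81}}
After op 4 (replace /tgb 84): {"r":{"k":54,"rnn":94,"uc":68},"tgb":84}
After op 5 (replace /r/k 64): {"r":{"k":64,"rnn":94,"uc":68},"tgb":84}
After op 6 (remove /r/rnn): {"r":{"k":64,"uc":68},"tgb":84}
After op 7 (remove /r/uc): {"r":{"k":64},"tgb":84}
After op 8 (add /tnp 10): {"r":{"k":64},"tgb":84,"tnp":10}
After op 9 (replace /tnp 75): {"r":{"k":64},"tgb":84,"tnp":75}
After op 10 (add /rdm 61): {"r":{"k":64},"rdm":61,"tgb":84,"tnp":75}
After op 11 (add /ql 83): {"ql":83,"r":{"k":64},"rdm":61,"tgb":84,"tnp":75}
After op 12 (replace /r/k 54): {"ql":83,"r":{"k":54},"rdm":61,"tgb":84,"tnp":75}
After op 13 (remove /r): {"ql":83,"rdm":61,"tgb":84,"tnp":75}
After op 14 (add /rdm 42): {"ql":83,"rdm":42,"tgb":84,"tnp":75}
After op 15 (add /ql 20): {"ql":20,"rdm":42,"tgb":84,"tnp":75}
After op 16 (remove /rdm): {"ql":20,"tgb":84,"tnp":75}
Size at the root: 3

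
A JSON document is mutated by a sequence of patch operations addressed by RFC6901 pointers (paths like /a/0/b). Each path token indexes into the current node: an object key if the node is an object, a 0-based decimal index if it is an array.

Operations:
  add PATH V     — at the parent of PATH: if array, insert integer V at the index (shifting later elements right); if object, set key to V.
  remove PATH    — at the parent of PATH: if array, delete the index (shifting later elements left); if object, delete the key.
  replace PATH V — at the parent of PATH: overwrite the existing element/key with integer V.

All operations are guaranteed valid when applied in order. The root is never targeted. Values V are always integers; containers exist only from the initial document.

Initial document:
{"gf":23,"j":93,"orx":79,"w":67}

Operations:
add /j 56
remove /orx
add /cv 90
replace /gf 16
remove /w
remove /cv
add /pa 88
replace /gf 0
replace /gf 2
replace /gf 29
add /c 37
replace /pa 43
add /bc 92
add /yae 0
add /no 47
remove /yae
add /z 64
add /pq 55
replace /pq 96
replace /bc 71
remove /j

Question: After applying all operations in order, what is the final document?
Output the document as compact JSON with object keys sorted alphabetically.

Answer: {"bc":71,"c":37,"gf":29,"no":47,"pa":43,"pq":96,"z":64}

Derivation:
After op 1 (add /j 56): {"gf":23,"j":56,"orx":79,"w":67}
After op 2 (remove /orx): {"gf":23,"j":56,"w":67}
After op 3 (add /cv 90): {"cv":90,"gf":23,"j":56,"w":67}
After op 4 (replace /gf 16): {"cv":90,"gf":16,"j":56,"w":67}
After op 5 (remove /w): {"cv":90,"gf":16,"j":56}
After op 6 (remove /cv): {"gf":16,"j":56}
After op 7 (add /pa 88): {"gf":16,"j":56,"pa":88}
After op 8 (replace /gf 0): {"gf":0,"j":56,"pa":88}
After op 9 (replace /gf 2): {"gf":2,"j":56,"pa":88}
After op 10 (replace /gf 29): {"gf":29,"j":56,"pa":88}
After op 11 (add /c 37): {"c":37,"gf":29,"j":56,"pa":88}
After op 12 (replace /pa 43): {"c":37,"gf":29,"j":56,"pa":43}
After op 13 (add /bc 92): {"bc":92,"c":37,"gf":29,"j":56,"pa":43}
After op 14 (add /yae 0): {"bc":92,"c":37,"gf":29,"j":56,"pa":43,"yae":0}
After op 15 (add /no 47): {"bc":92,"c":37,"gf":29,"j":56,"no":47,"pa":43,"yae":0}
After op 16 (remove /yae): {"bc":92,"c":37,"gf":29,"j":56,"no":47,"pa":43}
After op 17 (add /z 64): {"bc":92,"c":37,"gf":29,"j":56,"no":47,"pa":43,"z":64}
After op 18 (add /pq 55): {"bc":92,"c":37,"gf":29,"j":56,"no":47,"pa":43,"pq":55,"z":64}
After op 19 (replace /pq 96): {"bc":92,"c":37,"gf":29,"j":56,"no":47,"pa":43,"pq":96,"z":64}
After op 20 (replace /bc 71): {"bc":71,"c":37,"gf":29,"j":56,"no":47,"pa":43,"pq":96,"z":64}
After op 21 (remove /j): {"bc":71,"c":37,"gf":29,"no":47,"pa":43,"pq":96,"z":64}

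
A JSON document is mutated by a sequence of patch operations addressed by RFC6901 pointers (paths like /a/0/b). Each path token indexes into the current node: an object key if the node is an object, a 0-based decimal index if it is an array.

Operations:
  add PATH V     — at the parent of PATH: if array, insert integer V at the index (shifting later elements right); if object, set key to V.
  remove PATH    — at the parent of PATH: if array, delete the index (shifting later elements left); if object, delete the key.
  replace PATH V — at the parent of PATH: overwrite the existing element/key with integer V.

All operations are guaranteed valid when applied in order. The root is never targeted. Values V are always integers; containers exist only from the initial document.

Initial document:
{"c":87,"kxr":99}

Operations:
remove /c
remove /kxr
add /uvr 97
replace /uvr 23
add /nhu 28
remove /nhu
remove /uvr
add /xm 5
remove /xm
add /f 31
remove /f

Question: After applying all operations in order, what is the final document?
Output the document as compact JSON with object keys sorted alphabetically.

Answer: {}

Derivation:
After op 1 (remove /c): {"kxr":99}
After op 2 (remove /kxr): {}
After op 3 (add /uvr 97): {"uvr":97}
After op 4 (replace /uvr 23): {"uvr":23}
After op 5 (add /nhu 28): {"nhu":28,"uvr":23}
After op 6 (remove /nhu): {"uvr":23}
After op 7 (remove /uvr): {}
After op 8 (add /xm 5): {"xm":5}
After op 9 (remove /xm): {}
After op 10 (add /f 31): {"f":31}
After op 11 (remove /f): {}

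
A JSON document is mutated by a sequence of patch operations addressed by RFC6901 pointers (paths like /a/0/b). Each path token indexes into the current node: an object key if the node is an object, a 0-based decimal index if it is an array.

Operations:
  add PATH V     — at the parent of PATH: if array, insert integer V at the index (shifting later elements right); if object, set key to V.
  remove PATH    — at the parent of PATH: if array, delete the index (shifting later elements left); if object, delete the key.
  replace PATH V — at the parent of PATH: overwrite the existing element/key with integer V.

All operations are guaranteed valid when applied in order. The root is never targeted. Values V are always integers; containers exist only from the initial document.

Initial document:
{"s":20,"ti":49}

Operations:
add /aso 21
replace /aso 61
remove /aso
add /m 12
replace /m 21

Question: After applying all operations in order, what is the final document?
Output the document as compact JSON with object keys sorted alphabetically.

Answer: {"m":21,"s":20,"ti":49}

Derivation:
After op 1 (add /aso 21): {"aso":21,"s":20,"ti":49}
After op 2 (replace /aso 61): {"aso":61,"s":20,"ti":49}
After op 3 (remove /aso): {"s":20,"ti":49}
After op 4 (add /m 12): {"m":12,"s":20,"ti":49}
After op 5 (replace /m 21): {"m":21,"s":20,"ti":49}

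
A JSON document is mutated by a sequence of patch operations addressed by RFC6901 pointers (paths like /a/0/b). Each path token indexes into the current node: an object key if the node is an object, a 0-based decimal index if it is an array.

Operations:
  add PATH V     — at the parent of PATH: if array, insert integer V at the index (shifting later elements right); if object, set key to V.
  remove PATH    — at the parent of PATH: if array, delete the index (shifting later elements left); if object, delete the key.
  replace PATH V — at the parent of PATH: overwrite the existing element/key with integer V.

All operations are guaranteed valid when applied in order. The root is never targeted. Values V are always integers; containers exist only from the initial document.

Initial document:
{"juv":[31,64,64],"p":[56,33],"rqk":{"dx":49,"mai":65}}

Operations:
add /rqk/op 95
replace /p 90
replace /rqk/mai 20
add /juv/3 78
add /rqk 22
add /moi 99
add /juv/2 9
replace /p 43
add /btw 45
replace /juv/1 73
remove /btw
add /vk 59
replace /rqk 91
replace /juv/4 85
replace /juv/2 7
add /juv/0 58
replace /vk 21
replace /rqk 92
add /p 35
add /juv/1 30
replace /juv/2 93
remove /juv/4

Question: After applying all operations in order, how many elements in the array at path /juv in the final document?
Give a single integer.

Answer: 6

Derivation:
After op 1 (add /rqk/op 95): {"juv":[31,64,64],"p":[56,33],"rqk":{"dx":49,"mai":65,"op":95}}
After op 2 (replace /p 90): {"juv":[31,64,64],"p":90,"rqk":{"dx":49,"mai":65,"op":95}}
After op 3 (replace /rqk/mai 20): {"juv":[31,64,64],"p":90,"rqk":{"dx":49,"mai":20,"op":95}}
After op 4 (add /juv/3 78): {"juv":[31,64,64,78],"p":90,"rqk":{"dx":49,"mai":20,"op":95}}
After op 5 (add /rqk 22): {"juv":[31,64,64,78],"p":90,"rqk":22}
After op 6 (add /moi 99): {"juv":[31,64,64,78],"moi":99,"p":90,"rqk":22}
After op 7 (add /juv/2 9): {"juv":[31,64,9,64,78],"moi":99,"p":90,"rqk":22}
After op 8 (replace /p 43): {"juv":[31,64,9,64,78],"moi":99,"p":43,"rqk":22}
After op 9 (add /btw 45): {"btw":45,"juv":[31,64,9,64,78],"moi":99,"p":43,"rqk":22}
After op 10 (replace /juv/1 73): {"btw":45,"juv":[31,73,9,64,78],"moi":99,"p":43,"rqk":22}
After op 11 (remove /btw): {"juv":[31,73,9,64,78],"moi":99,"p":43,"rqk":22}
After op 12 (add /vk 59): {"juv":[31,73,9,64,78],"moi":99,"p":43,"rqk":22,"vk":59}
After op 13 (replace /rqk 91): {"juv":[31,73,9,64,78],"moi":99,"p":43,"rqk":91,"vk":59}
After op 14 (replace /juv/4 85): {"juv":[31,73,9,64,85],"moi":99,"p":43,"rqk":91,"vk":59}
After op 15 (replace /juv/2 7): {"juv":[31,73,7,64,85],"moi":99,"p":43,"rqk":91,"vk":59}
After op 16 (add /juv/0 58): {"juv":[58,31,73,7,64,85],"moi":99,"p":43,"rqk":91,"vk":59}
After op 17 (replace /vk 21): {"juv":[58,31,73,7,64,85],"moi":99,"p":43,"rqk":91,"vk":21}
After op 18 (replace /rqk 92): {"juv":[58,31,73,7,64,85],"moi":99,"p":43,"rqk":92,"vk":21}
After op 19 (add /p 35): {"juv":[58,31,73,7,64,85],"moi":99,"p":35,"rqk":92,"vk":21}
After op 20 (add /juv/1 30): {"juv":[58,30,31,73,7,64,85],"moi":99,"p":35,"rqk":92,"vk":21}
After op 21 (replace /juv/2 93): {"juv":[58,30,93,73,7,64,85],"moi":99,"p":35,"rqk":92,"vk":21}
After op 22 (remove /juv/4): {"juv":[58,30,93,73,64,85],"moi":99,"p":35,"rqk":92,"vk":21}
Size at path /juv: 6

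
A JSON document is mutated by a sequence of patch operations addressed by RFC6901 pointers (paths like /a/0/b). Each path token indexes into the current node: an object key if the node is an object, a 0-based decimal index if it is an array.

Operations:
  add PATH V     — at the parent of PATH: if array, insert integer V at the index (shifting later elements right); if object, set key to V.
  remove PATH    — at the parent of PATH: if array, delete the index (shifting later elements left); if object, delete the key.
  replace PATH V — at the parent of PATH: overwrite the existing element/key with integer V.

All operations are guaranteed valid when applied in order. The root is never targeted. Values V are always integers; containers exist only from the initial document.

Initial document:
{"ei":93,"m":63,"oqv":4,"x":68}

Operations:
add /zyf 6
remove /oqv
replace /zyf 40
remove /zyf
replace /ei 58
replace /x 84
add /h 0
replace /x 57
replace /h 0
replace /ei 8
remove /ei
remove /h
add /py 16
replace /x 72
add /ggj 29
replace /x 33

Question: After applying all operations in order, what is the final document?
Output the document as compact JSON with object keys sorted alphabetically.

After op 1 (add /zyf 6): {"ei":93,"m":63,"oqv":4,"x":68,"zyf":6}
After op 2 (remove /oqv): {"ei":93,"m":63,"x":68,"zyf":6}
After op 3 (replace /zyf 40): {"ei":93,"m":63,"x":68,"zyf":40}
After op 4 (remove /zyf): {"ei":93,"m":63,"x":68}
After op 5 (replace /ei 58): {"ei":58,"m":63,"x":68}
After op 6 (replace /x 84): {"ei":58,"m":63,"x":84}
After op 7 (add /h 0): {"ei":58,"h":0,"m":63,"x":84}
After op 8 (replace /x 57): {"ei":58,"h":0,"m":63,"x":57}
After op 9 (replace /h 0): {"ei":58,"h":0,"m":63,"x":57}
After op 10 (replace /ei 8): {"ei":8,"h":0,"m":63,"x":57}
After op 11 (remove /ei): {"h":0,"m":63,"x":57}
After op 12 (remove /h): {"m":63,"x":57}
After op 13 (add /py 16): {"m":63,"py":16,"x":57}
After op 14 (replace /x 72): {"m":63,"py":16,"x":72}
After op 15 (add /ggj 29): {"ggj":29,"m":63,"py":16,"x":72}
After op 16 (replace /x 33): {"ggj":29,"m":63,"py":16,"x":33}

Answer: {"ggj":29,"m":63,"py":16,"x":33}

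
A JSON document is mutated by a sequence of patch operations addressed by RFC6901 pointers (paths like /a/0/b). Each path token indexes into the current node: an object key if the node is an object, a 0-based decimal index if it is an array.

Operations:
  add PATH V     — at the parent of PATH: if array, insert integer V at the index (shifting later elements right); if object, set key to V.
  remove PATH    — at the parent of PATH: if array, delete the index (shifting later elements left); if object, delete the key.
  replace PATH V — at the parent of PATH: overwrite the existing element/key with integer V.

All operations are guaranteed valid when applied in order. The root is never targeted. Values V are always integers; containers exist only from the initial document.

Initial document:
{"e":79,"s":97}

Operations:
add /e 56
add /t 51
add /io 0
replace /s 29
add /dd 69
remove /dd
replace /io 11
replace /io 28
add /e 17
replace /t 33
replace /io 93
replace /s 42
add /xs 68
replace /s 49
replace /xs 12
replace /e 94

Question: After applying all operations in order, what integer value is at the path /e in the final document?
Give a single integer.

After op 1 (add /e 56): {"e":56,"s":97}
After op 2 (add /t 51): {"e":56,"s":97,"t":51}
After op 3 (add /io 0): {"e":56,"io":0,"s":97,"t":51}
After op 4 (replace /s 29): {"e":56,"io":0,"s":29,"t":51}
After op 5 (add /dd 69): {"dd":69,"e":56,"io":0,"s":29,"t":51}
After op 6 (remove /dd): {"e":56,"io":0,"s":29,"t":51}
After op 7 (replace /io 11): {"e":56,"io":11,"s":29,"t":51}
After op 8 (replace /io 28): {"e":56,"io":28,"s":29,"t":51}
After op 9 (add /e 17): {"e":17,"io":28,"s":29,"t":51}
After op 10 (replace /t 33): {"e":17,"io":28,"s":29,"t":33}
After op 11 (replace /io 93): {"e":17,"io":93,"s":29,"t":33}
After op 12 (replace /s 42): {"e":17,"io":93,"s":42,"t":33}
After op 13 (add /xs 68): {"e":17,"io":93,"s":42,"t":33,"xs":68}
After op 14 (replace /s 49): {"e":17,"io":93,"s":49,"t":33,"xs":68}
After op 15 (replace /xs 12): {"e":17,"io":93,"s":49,"t":33,"xs":12}
After op 16 (replace /e 94): {"e":94,"io":93,"s":49,"t":33,"xs":12}
Value at /e: 94

Answer: 94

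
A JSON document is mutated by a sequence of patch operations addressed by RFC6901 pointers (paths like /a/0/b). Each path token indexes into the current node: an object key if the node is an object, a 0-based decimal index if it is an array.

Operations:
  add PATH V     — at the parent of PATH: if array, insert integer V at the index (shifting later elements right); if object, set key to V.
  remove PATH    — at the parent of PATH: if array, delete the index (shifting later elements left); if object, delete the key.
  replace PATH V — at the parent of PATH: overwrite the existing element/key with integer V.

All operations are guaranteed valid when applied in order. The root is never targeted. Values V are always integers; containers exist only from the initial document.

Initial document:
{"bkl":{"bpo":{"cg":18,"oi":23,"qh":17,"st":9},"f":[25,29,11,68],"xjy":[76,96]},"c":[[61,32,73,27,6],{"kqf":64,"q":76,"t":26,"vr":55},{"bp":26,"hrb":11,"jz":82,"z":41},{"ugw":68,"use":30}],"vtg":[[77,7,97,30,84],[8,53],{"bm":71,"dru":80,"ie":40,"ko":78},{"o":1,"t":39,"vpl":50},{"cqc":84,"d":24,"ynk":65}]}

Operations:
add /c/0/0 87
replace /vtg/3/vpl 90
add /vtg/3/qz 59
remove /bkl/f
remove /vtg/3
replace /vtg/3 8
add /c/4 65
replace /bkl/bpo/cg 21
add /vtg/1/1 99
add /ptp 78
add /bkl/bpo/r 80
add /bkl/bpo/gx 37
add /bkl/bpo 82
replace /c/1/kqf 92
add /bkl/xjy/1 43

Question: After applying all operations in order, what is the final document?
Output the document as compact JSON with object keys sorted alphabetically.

Answer: {"bkl":{"bpo":82,"xjy":[76,43,96]},"c":[[87,61,32,73,27,6],{"kqf":92,"q":76,"t":26,"vr":55},{"bp":26,"hrb":11,"jz":82,"z":41},{"ugw":68,"use":30},65],"ptp":78,"vtg":[[77,7,97,30,84],[8,99,53],{"bm":71,"dru":80,"ie":40,"ko":78},8]}

Derivation:
After op 1 (add /c/0/0 87): {"bkl":{"bpo":{"cg":18,"oi":23,"qh":17,"st":9},"f":[25,29,11,68],"xjy":[76,96]},"c":[[87,61,32,73,27,6],{"kqf":64,"q":76,"t":26,"vr":55},{"bp":26,"hrb":11,"jz":82,"z":41},{"ugw":68,"use":30}],"vtg":[[77,7,97,30,84],[8,53],{"bm":71,"dru":80,"ie":40,"ko":78},{"o":1,"t":39,"vpl":50},{"cqc":84,"d":24,"ynk":65}]}
After op 2 (replace /vtg/3/vpl 90): {"bkl":{"bpo":{"cg":18,"oi":23,"qh":17,"st":9},"f":[25,29,11,68],"xjy":[76,96]},"c":[[87,61,32,73,27,6],{"kqf":64,"q":76,"t":26,"vr":55},{"bp":26,"hrb":11,"jz":82,"z":41},{"ugw":68,"use":30}],"vtg":[[77,7,97,30,84],[8,53],{"bm":71,"dru":80,"ie":40,"ko":78},{"o":1,"t":39,"vpl":90},{"cqc":84,"d":24,"ynk":65}]}
After op 3 (add /vtg/3/qz 59): {"bkl":{"bpo":{"cg":18,"oi":23,"qh":17,"st":9},"f":[25,29,11,68],"xjy":[76,96]},"c":[[87,61,32,73,27,6],{"kqf":64,"q":76,"t":26,"vr":55},{"bp":26,"hrb":11,"jz":82,"z":41},{"ugw":68,"use":30}],"vtg":[[77,7,97,30,84],[8,53],{"bm":71,"dru":80,"ie":40,"ko":78},{"o":1,"qz":59,"t":39,"vpl":90},{"cqc":84,"d":24,"ynk":65}]}
After op 4 (remove /bkl/f): {"bkl":{"bpo":{"cg":18,"oi":23,"qh":17,"st":9},"xjy":[76,96]},"c":[[87,61,32,73,27,6],{"kqf":64,"q":76,"t":26,"vr":55},{"bp":26,"hrb":11,"jz":82,"z":41},{"ugw":68,"use":30}],"vtg":[[77,7,97,30,84],[8,53],{"bm":71,"dru":80,"ie":40,"ko":78},{"o":1,"qz":59,"t":39,"vpl":90},{"cqc":84,"d":24,"ynk":65}]}
After op 5 (remove /vtg/3): {"bkl":{"bpo":{"cg":18,"oi":23,"qh":17,"st":9},"xjy":[76,96]},"c":[[87,61,32,73,27,6],{"kqf":64,"q":76,"t":26,"vr":55},{"bp":26,"hrb":11,"jz":82,"z":41},{"ugw":68,"use":30}],"vtg":[[77,7,97,30,84],[8,53],{"bm":71,"dru":80,"ie":40,"ko":78},{"cqc":84,"d":24,"ynk":65}]}
After op 6 (replace /vtg/3 8): {"bkl":{"bpo":{"cg":18,"oi":23,"qh":17,"st":9},"xjy":[76,96]},"c":[[87,61,32,73,27,6],{"kqf":64,"q":76,"t":26,"vr":55},{"bp":26,"hrb":11,"jz":82,"z":41},{"ugw":68,"use":30}],"vtg":[[77,7,97,30,84],[8,53],{"bm":71,"dru":80,"ie":40,"ko":78},8]}
After op 7 (add /c/4 65): {"bkl":{"bpo":{"cg":18,"oi":23,"qh":17,"st":9},"xjy":[76,96]},"c":[[87,61,32,73,27,6],{"kqf":64,"q":76,"t":26,"vr":55},{"bp":26,"hrb":11,"jz":82,"z":41},{"ugw":68,"use":30},65],"vtg":[[77,7,97,30,84],[8,53],{"bm":71,"dru":80,"ie":40,"ko":78},8]}
After op 8 (replace /bkl/bpo/cg 21): {"bkl":{"bpo":{"cg":21,"oi":23,"qh":17,"st":9},"xjy":[76,96]},"c":[[87,61,32,73,27,6],{"kqf":64,"q":76,"t":26,"vr":55},{"bp":26,"hrb":11,"jz":82,"z":41},{"ugw":68,"use":30},65],"vtg":[[77,7,97,30,84],[8,53],{"bm":71,"dru":80,"ie":40,"ko":78},8]}
After op 9 (add /vtg/1/1 99): {"bkl":{"bpo":{"cg":21,"oi":23,"qh":17,"st":9},"xjy":[76,96]},"c":[[87,61,32,73,27,6],{"kqf":64,"q":76,"t":26,"vr":55},{"bp":26,"hrb":11,"jz":82,"z":41},{"ugw":68,"use":30},65],"vtg":[[77,7,97,30,84],[8,99,53],{"bm":71,"dru":80,"ie":40,"ko":78},8]}
After op 10 (add /ptp 78): {"bkl":{"bpo":{"cg":21,"oi":23,"qh":17,"st":9},"xjy":[76,96]},"c":[[87,61,32,73,27,6],{"kqf":64,"q":76,"t":26,"vr":55},{"bp":26,"hrb":11,"jz":82,"z":41},{"ugw":68,"use":30},65],"ptp":78,"vtg":[[77,7,97,30,84],[8,99,53],{"bm":71,"dru":80,"ie":40,"ko":78},8]}
After op 11 (add /bkl/bpo/r 80): {"bkl":{"bpo":{"cg":21,"oi":23,"qh":17,"r":80,"st":9},"xjy":[76,96]},"c":[[87,61,32,73,27,6],{"kqf":64,"q":76,"t":26,"vr":55},{"bp":26,"hrb":11,"jz":82,"z":41},{"ugw":68,"use":30},65],"ptp":78,"vtg":[[77,7,97,30,84],[8,99,53],{"bm":71,"dru":80,"ie":40,"ko":78},8]}
After op 12 (add /bkl/bpo/gx 37): {"bkl":{"bpo":{"cg":21,"gx":37,"oi":23,"qh":17,"r":80,"st":9},"xjy":[76,96]},"c":[[87,61,32,73,27,6],{"kqf":64,"q":76,"t":26,"vr":55},{"bp":26,"hrb":11,"jz":82,"z":41},{"ugw":68,"use":30},65],"ptp":78,"vtg":[[77,7,97,30,84],[8,99,53],{"bm":71,"dru":80,"ie":40,"ko":78},8]}
After op 13 (add /bkl/bpo 82): {"bkl":{"bpo":82,"xjy":[76,96]},"c":[[87,61,32,73,27,6],{"kqf":64,"q":76,"t":26,"vr":55},{"bp":26,"hrb":11,"jz":82,"z":41},{"ugw":68,"use":30},65],"ptp":78,"vtg":[[77,7,97,30,84],[8,99,53],{"bm":71,"dru":80,"ie":40,"ko":78},8]}
After op 14 (replace /c/1/kqf 92): {"bkl":{"bpo":82,"xjy":[76,96]},"c":[[87,61,32,73,27,6],{"kqf":92,"q":76,"t":26,"vr":55},{"bp":26,"hrb":11,"jz":82,"z":41},{"ugw":68,"use":30},65],"ptp":78,"vtg":[[77,7,97,30,84],[8,99,53],{"bm":71,"dru":80,"ie":40,"ko":78},8]}
After op 15 (add /bkl/xjy/1 43): {"bkl":{"bpo":82,"xjy":[76,43,96]},"c":[[87,61,32,73,27,6],{"kqf":92,"q":76,"t":26,"vr":55},{"bp":26,"hrb":11,"jz":82,"z":41},{"ugw":68,"use":30},65],"ptp":78,"vtg":[[77,7,97,30,84],[8,99,53],{"bm":71,"dru":80,"ie":40,"ko":78},8]}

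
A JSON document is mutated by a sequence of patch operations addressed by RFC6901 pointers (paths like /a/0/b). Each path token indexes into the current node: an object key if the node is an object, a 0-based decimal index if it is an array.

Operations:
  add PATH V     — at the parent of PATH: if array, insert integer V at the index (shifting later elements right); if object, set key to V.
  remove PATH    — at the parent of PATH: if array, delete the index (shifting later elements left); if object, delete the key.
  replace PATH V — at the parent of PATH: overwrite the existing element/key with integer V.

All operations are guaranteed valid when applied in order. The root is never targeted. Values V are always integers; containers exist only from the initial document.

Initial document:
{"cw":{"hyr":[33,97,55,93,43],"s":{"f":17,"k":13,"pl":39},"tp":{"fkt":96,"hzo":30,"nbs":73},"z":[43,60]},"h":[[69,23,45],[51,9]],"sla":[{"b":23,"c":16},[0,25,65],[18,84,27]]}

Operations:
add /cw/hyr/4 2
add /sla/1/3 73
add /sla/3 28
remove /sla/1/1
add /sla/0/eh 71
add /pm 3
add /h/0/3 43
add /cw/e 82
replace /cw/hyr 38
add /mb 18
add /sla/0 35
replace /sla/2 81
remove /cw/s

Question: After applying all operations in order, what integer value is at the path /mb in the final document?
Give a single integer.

After op 1 (add /cw/hyr/4 2): {"cw":{"hyr":[33,97,55,93,2,43],"s":{"f":17,"k":13,"pl":39},"tp":{"fkt":96,"hzo":30,"nbs":73},"z":[43,60]},"h":[[69,23,45],[51,9]],"sla":[{"b":23,"c":16},[0,25,65],[18,84,27]]}
After op 2 (add /sla/1/3 73): {"cw":{"hyr":[33,97,55,93,2,43],"s":{"f":17,"k":13,"pl":39},"tp":{"fkt":96,"hzo":30,"nbs":73},"z":[43,60]},"h":[[69,23,45],[51,9]],"sla":[{"b":23,"c":16},[0,25,65,73],[18,84,27]]}
After op 3 (add /sla/3 28): {"cw":{"hyr":[33,97,55,93,2,43],"s":{"f":17,"k":13,"pl":39},"tp":{"fkt":96,"hzo":30,"nbs":73},"z":[43,60]},"h":[[69,23,45],[51,9]],"sla":[{"b":23,"c":16},[0,25,65,73],[18,84,27],28]}
After op 4 (remove /sla/1/1): {"cw":{"hyr":[33,97,55,93,2,43],"s":{"f":17,"k":13,"pl":39},"tp":{"fkt":96,"hzo":30,"nbs":73},"z":[43,60]},"h":[[69,23,45],[51,9]],"sla":[{"b":23,"c":16},[0,65,73],[18,84,27],28]}
After op 5 (add /sla/0/eh 71): {"cw":{"hyr":[33,97,55,93,2,43],"s":{"f":17,"k":13,"pl":39},"tp":{"fkt":96,"hzo":30,"nbs":73},"z":[43,60]},"h":[[69,23,45],[51,9]],"sla":[{"b":23,"c":16,"eh":71},[0,65,73],[18,84,27],28]}
After op 6 (add /pm 3): {"cw":{"hyr":[33,97,55,93,2,43],"s":{"f":17,"k":13,"pl":39},"tp":{"fkt":96,"hzo":30,"nbs":73},"z":[43,60]},"h":[[69,23,45],[51,9]],"pm":3,"sla":[{"b":23,"c":16,"eh":71},[0,65,73],[18,84,27],28]}
After op 7 (add /h/0/3 43): {"cw":{"hyr":[33,97,55,93,2,43],"s":{"f":17,"k":13,"pl":39},"tp":{"fkt":96,"hzo":30,"nbs":73},"z":[43,60]},"h":[[69,23,45,43],[51,9]],"pm":3,"sla":[{"b":23,"c":16,"eh":71},[0,65,73],[18,84,27],28]}
After op 8 (add /cw/e 82): {"cw":{"e":82,"hyr":[33,97,55,93,2,43],"s":{"f":17,"k":13,"pl":39},"tp":{"fkt":96,"hzo":30,"nbs":73},"z":[43,60]},"h":[[69,23,45,43],[51,9]],"pm":3,"sla":[{"b":23,"c":16,"eh":71},[0,65,73],[18,84,27],28]}
After op 9 (replace /cw/hyr 38): {"cw":{"e":82,"hyr":38,"s":{"f":17,"k":13,"pl":39},"tp":{"fkt":96,"hzo":30,"nbs":73},"z":[43,60]},"h":[[69,23,45,43],[51,9]],"pm":3,"sla":[{"b":23,"c":16,"eh":71},[0,65,73],[18,84,27],28]}
After op 10 (add /mb 18): {"cw":{"e":82,"hyr":38,"s":{"f":17,"k":13,"pl":39},"tp":{"fkt":96,"hzo":30,"nbs":73},"z":[43,60]},"h":[[69,23,45,43],[51,9]],"mb":18,"pm":3,"sla":[{"b":23,"c":16,"eh":71},[0,65,73],[18,84,27],28]}
After op 11 (add /sla/0 35): {"cw":{"e":82,"hyr":38,"s":{"f":17,"k":13,"pl":39},"tp":{"fkt":96,"hzo":30,"nbs":73},"z":[43,60]},"h":[[69,23,45,43],[51,9]],"mb":18,"pm":3,"sla":[35,{"b":23,"c":16,"eh":71},[0,65,73],[18,84,27],28]}
After op 12 (replace /sla/2 81): {"cw":{"e":82,"hyr":38,"s":{"f":17,"k":13,"pl":39},"tp":{"fkt":96,"hzo":30,"nbs":73},"z":[43,60]},"h":[[69,23,45,43],[51,9]],"mb":18,"pm":3,"sla":[35,{"b":23,"c":16,"eh":71},81,[18,84,27],28]}
After op 13 (remove /cw/s): {"cw":{"e":82,"hyr":38,"tp":{"fkt":96,"hzo":30,"nbs":73},"z":[43,60]},"h":[[69,23,45,43],[51,9]],"mb":18,"pm":3,"sla":[35,{"b":23,"c":16,"eh":71},81,[18,84,27],28]}
Value at /mb: 18

Answer: 18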